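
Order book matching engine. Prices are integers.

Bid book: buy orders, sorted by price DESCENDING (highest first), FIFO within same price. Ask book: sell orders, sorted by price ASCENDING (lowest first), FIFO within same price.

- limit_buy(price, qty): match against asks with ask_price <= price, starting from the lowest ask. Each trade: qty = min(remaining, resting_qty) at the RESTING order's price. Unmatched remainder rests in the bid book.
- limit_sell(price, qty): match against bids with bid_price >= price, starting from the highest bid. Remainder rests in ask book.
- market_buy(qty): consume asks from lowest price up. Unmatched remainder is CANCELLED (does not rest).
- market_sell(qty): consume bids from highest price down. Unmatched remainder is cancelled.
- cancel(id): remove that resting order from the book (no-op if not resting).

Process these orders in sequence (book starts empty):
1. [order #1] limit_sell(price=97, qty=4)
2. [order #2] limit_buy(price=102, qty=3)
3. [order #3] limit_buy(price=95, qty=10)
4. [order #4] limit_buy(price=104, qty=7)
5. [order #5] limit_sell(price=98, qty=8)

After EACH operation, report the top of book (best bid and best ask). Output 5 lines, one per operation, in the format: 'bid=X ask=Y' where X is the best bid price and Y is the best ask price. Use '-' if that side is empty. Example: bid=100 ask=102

After op 1 [order #1] limit_sell(price=97, qty=4): fills=none; bids=[-] asks=[#1:4@97]
After op 2 [order #2] limit_buy(price=102, qty=3): fills=#2x#1:3@97; bids=[-] asks=[#1:1@97]
After op 3 [order #3] limit_buy(price=95, qty=10): fills=none; bids=[#3:10@95] asks=[#1:1@97]
After op 4 [order #4] limit_buy(price=104, qty=7): fills=#4x#1:1@97; bids=[#4:6@104 #3:10@95] asks=[-]
After op 5 [order #5] limit_sell(price=98, qty=8): fills=#4x#5:6@104; bids=[#3:10@95] asks=[#5:2@98]

Answer: bid=- ask=97
bid=- ask=97
bid=95 ask=97
bid=104 ask=-
bid=95 ask=98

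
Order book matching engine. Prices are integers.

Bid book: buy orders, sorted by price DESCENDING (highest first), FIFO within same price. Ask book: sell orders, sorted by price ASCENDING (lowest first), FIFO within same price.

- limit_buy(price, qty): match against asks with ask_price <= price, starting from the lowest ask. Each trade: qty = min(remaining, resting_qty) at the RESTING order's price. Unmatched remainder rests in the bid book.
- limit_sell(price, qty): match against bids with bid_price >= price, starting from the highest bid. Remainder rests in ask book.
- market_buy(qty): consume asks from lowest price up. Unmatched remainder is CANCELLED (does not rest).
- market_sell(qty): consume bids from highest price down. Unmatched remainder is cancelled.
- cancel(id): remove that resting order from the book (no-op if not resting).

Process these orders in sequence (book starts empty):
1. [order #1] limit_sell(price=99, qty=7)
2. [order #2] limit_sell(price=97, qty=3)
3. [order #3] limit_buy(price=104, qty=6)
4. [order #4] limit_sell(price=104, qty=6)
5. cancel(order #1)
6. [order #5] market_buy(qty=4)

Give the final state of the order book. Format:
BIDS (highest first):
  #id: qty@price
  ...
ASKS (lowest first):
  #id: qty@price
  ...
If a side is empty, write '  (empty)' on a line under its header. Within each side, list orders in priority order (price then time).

After op 1 [order #1] limit_sell(price=99, qty=7): fills=none; bids=[-] asks=[#1:7@99]
After op 2 [order #2] limit_sell(price=97, qty=3): fills=none; bids=[-] asks=[#2:3@97 #1:7@99]
After op 3 [order #3] limit_buy(price=104, qty=6): fills=#3x#2:3@97 #3x#1:3@99; bids=[-] asks=[#1:4@99]
After op 4 [order #4] limit_sell(price=104, qty=6): fills=none; bids=[-] asks=[#1:4@99 #4:6@104]
After op 5 cancel(order #1): fills=none; bids=[-] asks=[#4:6@104]
After op 6 [order #5] market_buy(qty=4): fills=#5x#4:4@104; bids=[-] asks=[#4:2@104]

Answer: BIDS (highest first):
  (empty)
ASKS (lowest first):
  #4: 2@104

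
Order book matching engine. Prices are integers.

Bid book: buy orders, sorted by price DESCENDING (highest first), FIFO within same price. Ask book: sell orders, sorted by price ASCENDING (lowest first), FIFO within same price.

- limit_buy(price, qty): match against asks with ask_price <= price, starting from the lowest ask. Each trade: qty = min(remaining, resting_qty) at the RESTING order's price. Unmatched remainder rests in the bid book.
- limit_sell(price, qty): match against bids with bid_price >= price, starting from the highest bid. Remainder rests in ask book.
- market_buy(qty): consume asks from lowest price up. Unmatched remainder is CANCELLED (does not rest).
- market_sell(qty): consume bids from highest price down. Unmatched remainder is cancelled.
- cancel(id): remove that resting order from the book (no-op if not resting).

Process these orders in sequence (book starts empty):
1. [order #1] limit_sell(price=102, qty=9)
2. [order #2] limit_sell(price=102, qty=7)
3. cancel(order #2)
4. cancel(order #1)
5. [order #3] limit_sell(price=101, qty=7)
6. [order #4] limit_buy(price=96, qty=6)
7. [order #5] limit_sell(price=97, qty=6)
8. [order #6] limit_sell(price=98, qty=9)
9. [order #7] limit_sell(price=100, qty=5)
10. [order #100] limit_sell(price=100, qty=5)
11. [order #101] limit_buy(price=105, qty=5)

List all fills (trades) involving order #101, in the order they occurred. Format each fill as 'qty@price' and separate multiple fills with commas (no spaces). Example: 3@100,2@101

After op 1 [order #1] limit_sell(price=102, qty=9): fills=none; bids=[-] asks=[#1:9@102]
After op 2 [order #2] limit_sell(price=102, qty=7): fills=none; bids=[-] asks=[#1:9@102 #2:7@102]
After op 3 cancel(order #2): fills=none; bids=[-] asks=[#1:9@102]
After op 4 cancel(order #1): fills=none; bids=[-] asks=[-]
After op 5 [order #3] limit_sell(price=101, qty=7): fills=none; bids=[-] asks=[#3:7@101]
After op 6 [order #4] limit_buy(price=96, qty=6): fills=none; bids=[#4:6@96] asks=[#3:7@101]
After op 7 [order #5] limit_sell(price=97, qty=6): fills=none; bids=[#4:6@96] asks=[#5:6@97 #3:7@101]
After op 8 [order #6] limit_sell(price=98, qty=9): fills=none; bids=[#4:6@96] asks=[#5:6@97 #6:9@98 #3:7@101]
After op 9 [order #7] limit_sell(price=100, qty=5): fills=none; bids=[#4:6@96] asks=[#5:6@97 #6:9@98 #7:5@100 #3:7@101]
After op 10 [order #100] limit_sell(price=100, qty=5): fills=none; bids=[#4:6@96] asks=[#5:6@97 #6:9@98 #7:5@100 #100:5@100 #3:7@101]
After op 11 [order #101] limit_buy(price=105, qty=5): fills=#101x#5:5@97; bids=[#4:6@96] asks=[#5:1@97 #6:9@98 #7:5@100 #100:5@100 #3:7@101]

Answer: 5@97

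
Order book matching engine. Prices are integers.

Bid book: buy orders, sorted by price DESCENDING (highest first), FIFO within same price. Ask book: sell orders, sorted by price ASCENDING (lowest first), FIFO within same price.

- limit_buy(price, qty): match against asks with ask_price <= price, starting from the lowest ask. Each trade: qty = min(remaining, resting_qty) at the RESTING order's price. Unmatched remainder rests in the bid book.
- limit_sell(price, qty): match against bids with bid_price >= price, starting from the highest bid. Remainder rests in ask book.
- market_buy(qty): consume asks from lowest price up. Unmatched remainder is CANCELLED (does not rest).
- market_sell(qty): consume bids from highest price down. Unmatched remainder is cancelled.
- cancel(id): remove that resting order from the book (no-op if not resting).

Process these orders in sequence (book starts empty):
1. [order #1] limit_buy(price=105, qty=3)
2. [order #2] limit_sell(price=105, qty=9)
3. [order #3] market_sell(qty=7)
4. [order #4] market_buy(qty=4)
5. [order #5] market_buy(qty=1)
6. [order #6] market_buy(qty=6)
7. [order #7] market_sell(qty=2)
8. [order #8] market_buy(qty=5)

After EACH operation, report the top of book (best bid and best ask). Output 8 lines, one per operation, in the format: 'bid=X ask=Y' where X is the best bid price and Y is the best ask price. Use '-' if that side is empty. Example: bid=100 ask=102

Answer: bid=105 ask=-
bid=- ask=105
bid=- ask=105
bid=- ask=105
bid=- ask=105
bid=- ask=-
bid=- ask=-
bid=- ask=-

Derivation:
After op 1 [order #1] limit_buy(price=105, qty=3): fills=none; bids=[#1:3@105] asks=[-]
After op 2 [order #2] limit_sell(price=105, qty=9): fills=#1x#2:3@105; bids=[-] asks=[#2:6@105]
After op 3 [order #3] market_sell(qty=7): fills=none; bids=[-] asks=[#2:6@105]
After op 4 [order #4] market_buy(qty=4): fills=#4x#2:4@105; bids=[-] asks=[#2:2@105]
After op 5 [order #5] market_buy(qty=1): fills=#5x#2:1@105; bids=[-] asks=[#2:1@105]
After op 6 [order #6] market_buy(qty=6): fills=#6x#2:1@105; bids=[-] asks=[-]
After op 7 [order #7] market_sell(qty=2): fills=none; bids=[-] asks=[-]
After op 8 [order #8] market_buy(qty=5): fills=none; bids=[-] asks=[-]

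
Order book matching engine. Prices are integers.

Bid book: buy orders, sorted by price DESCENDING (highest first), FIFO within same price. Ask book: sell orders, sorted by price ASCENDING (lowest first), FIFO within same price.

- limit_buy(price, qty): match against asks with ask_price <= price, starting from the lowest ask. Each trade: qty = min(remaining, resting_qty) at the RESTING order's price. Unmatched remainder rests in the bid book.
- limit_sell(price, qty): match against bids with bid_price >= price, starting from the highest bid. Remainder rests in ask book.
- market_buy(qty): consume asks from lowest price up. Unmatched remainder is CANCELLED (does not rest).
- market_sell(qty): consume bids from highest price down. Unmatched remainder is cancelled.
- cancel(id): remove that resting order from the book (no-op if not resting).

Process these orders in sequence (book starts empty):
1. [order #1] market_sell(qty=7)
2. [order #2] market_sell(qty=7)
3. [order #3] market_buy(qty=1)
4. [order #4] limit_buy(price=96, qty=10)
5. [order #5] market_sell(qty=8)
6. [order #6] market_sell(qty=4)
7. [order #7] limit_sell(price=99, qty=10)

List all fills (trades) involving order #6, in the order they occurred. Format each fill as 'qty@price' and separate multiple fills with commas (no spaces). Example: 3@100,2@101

Answer: 2@96

Derivation:
After op 1 [order #1] market_sell(qty=7): fills=none; bids=[-] asks=[-]
After op 2 [order #2] market_sell(qty=7): fills=none; bids=[-] asks=[-]
After op 3 [order #3] market_buy(qty=1): fills=none; bids=[-] asks=[-]
After op 4 [order #4] limit_buy(price=96, qty=10): fills=none; bids=[#4:10@96] asks=[-]
After op 5 [order #5] market_sell(qty=8): fills=#4x#5:8@96; bids=[#4:2@96] asks=[-]
After op 6 [order #6] market_sell(qty=4): fills=#4x#6:2@96; bids=[-] asks=[-]
After op 7 [order #7] limit_sell(price=99, qty=10): fills=none; bids=[-] asks=[#7:10@99]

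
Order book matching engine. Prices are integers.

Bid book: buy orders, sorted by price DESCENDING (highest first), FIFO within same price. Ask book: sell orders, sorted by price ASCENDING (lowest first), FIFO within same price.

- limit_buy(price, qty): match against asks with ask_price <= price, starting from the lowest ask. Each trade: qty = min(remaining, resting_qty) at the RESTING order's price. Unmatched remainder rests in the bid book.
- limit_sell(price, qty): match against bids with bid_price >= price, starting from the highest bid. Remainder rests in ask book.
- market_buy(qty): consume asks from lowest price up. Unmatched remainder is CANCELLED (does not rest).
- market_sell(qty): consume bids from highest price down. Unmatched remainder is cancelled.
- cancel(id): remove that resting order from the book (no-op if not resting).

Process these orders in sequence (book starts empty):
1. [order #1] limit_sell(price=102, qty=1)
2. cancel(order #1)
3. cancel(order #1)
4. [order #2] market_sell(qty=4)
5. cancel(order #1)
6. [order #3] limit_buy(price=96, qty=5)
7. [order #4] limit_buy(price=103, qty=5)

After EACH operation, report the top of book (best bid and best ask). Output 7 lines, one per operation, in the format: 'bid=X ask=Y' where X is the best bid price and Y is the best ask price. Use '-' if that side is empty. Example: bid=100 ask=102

Answer: bid=- ask=102
bid=- ask=-
bid=- ask=-
bid=- ask=-
bid=- ask=-
bid=96 ask=-
bid=103 ask=-

Derivation:
After op 1 [order #1] limit_sell(price=102, qty=1): fills=none; bids=[-] asks=[#1:1@102]
After op 2 cancel(order #1): fills=none; bids=[-] asks=[-]
After op 3 cancel(order #1): fills=none; bids=[-] asks=[-]
After op 4 [order #2] market_sell(qty=4): fills=none; bids=[-] asks=[-]
After op 5 cancel(order #1): fills=none; bids=[-] asks=[-]
After op 6 [order #3] limit_buy(price=96, qty=5): fills=none; bids=[#3:5@96] asks=[-]
After op 7 [order #4] limit_buy(price=103, qty=5): fills=none; bids=[#4:5@103 #3:5@96] asks=[-]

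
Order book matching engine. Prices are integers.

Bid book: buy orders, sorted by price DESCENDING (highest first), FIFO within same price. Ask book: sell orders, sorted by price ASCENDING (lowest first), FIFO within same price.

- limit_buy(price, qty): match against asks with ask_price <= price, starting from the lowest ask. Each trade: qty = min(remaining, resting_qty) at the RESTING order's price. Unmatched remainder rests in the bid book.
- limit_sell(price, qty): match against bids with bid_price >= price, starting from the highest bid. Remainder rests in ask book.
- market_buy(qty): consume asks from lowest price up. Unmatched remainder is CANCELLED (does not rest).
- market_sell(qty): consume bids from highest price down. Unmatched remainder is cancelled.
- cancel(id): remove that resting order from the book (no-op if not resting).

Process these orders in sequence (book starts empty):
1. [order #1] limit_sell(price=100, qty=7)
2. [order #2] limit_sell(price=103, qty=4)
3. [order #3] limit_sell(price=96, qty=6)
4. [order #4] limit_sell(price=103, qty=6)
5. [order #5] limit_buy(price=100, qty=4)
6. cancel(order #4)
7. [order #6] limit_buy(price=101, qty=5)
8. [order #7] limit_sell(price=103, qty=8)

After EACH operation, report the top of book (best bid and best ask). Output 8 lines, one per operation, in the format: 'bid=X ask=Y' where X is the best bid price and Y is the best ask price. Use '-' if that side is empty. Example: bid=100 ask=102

After op 1 [order #1] limit_sell(price=100, qty=7): fills=none; bids=[-] asks=[#1:7@100]
After op 2 [order #2] limit_sell(price=103, qty=4): fills=none; bids=[-] asks=[#1:7@100 #2:4@103]
After op 3 [order #3] limit_sell(price=96, qty=6): fills=none; bids=[-] asks=[#3:6@96 #1:7@100 #2:4@103]
After op 4 [order #4] limit_sell(price=103, qty=6): fills=none; bids=[-] asks=[#3:6@96 #1:7@100 #2:4@103 #4:6@103]
After op 5 [order #5] limit_buy(price=100, qty=4): fills=#5x#3:4@96; bids=[-] asks=[#3:2@96 #1:7@100 #2:4@103 #4:6@103]
After op 6 cancel(order #4): fills=none; bids=[-] asks=[#3:2@96 #1:7@100 #2:4@103]
After op 7 [order #6] limit_buy(price=101, qty=5): fills=#6x#3:2@96 #6x#1:3@100; bids=[-] asks=[#1:4@100 #2:4@103]
After op 8 [order #7] limit_sell(price=103, qty=8): fills=none; bids=[-] asks=[#1:4@100 #2:4@103 #7:8@103]

Answer: bid=- ask=100
bid=- ask=100
bid=- ask=96
bid=- ask=96
bid=- ask=96
bid=- ask=96
bid=- ask=100
bid=- ask=100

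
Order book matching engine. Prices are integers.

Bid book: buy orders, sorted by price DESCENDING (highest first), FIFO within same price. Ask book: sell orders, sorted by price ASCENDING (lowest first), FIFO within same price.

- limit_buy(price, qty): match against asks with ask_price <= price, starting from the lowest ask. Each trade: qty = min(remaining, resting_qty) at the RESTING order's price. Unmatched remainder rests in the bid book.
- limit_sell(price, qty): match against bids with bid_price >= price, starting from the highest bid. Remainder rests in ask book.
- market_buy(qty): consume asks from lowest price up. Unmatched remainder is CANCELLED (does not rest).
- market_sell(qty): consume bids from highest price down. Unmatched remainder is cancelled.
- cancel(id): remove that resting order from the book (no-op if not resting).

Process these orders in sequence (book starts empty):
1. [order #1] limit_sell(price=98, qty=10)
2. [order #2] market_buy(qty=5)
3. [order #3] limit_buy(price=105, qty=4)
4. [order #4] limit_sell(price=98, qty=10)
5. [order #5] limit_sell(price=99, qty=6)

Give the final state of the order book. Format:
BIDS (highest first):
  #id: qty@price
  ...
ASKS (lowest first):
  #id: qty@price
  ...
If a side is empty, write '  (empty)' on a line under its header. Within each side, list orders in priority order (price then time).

After op 1 [order #1] limit_sell(price=98, qty=10): fills=none; bids=[-] asks=[#1:10@98]
After op 2 [order #2] market_buy(qty=5): fills=#2x#1:5@98; bids=[-] asks=[#1:5@98]
After op 3 [order #3] limit_buy(price=105, qty=4): fills=#3x#1:4@98; bids=[-] asks=[#1:1@98]
After op 4 [order #4] limit_sell(price=98, qty=10): fills=none; bids=[-] asks=[#1:1@98 #4:10@98]
After op 5 [order #5] limit_sell(price=99, qty=6): fills=none; bids=[-] asks=[#1:1@98 #4:10@98 #5:6@99]

Answer: BIDS (highest first):
  (empty)
ASKS (lowest first):
  #1: 1@98
  #4: 10@98
  #5: 6@99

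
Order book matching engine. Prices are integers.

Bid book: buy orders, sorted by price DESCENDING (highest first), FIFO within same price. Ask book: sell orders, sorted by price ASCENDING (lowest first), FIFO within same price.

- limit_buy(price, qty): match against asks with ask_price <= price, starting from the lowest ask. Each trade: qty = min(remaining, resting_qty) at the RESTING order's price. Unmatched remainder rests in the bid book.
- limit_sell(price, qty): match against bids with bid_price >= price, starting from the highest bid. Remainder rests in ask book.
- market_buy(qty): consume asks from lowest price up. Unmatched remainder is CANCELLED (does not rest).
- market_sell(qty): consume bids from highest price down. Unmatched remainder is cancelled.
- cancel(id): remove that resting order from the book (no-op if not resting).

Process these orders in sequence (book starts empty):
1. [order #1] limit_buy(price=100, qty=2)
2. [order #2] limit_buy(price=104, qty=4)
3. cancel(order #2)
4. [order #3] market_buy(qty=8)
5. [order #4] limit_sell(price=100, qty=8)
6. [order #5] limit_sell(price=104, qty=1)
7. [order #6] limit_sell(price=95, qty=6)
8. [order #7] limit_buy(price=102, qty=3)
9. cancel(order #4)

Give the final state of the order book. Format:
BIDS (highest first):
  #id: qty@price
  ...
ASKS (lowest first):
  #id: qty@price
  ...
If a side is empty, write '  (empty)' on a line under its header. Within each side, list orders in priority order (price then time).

After op 1 [order #1] limit_buy(price=100, qty=2): fills=none; bids=[#1:2@100] asks=[-]
After op 2 [order #2] limit_buy(price=104, qty=4): fills=none; bids=[#2:4@104 #1:2@100] asks=[-]
After op 3 cancel(order #2): fills=none; bids=[#1:2@100] asks=[-]
After op 4 [order #3] market_buy(qty=8): fills=none; bids=[#1:2@100] asks=[-]
After op 5 [order #4] limit_sell(price=100, qty=8): fills=#1x#4:2@100; bids=[-] asks=[#4:6@100]
After op 6 [order #5] limit_sell(price=104, qty=1): fills=none; bids=[-] asks=[#4:6@100 #5:1@104]
After op 7 [order #6] limit_sell(price=95, qty=6): fills=none; bids=[-] asks=[#6:6@95 #4:6@100 #5:1@104]
After op 8 [order #7] limit_buy(price=102, qty=3): fills=#7x#6:3@95; bids=[-] asks=[#6:3@95 #4:6@100 #5:1@104]
After op 9 cancel(order #4): fills=none; bids=[-] asks=[#6:3@95 #5:1@104]

Answer: BIDS (highest first):
  (empty)
ASKS (lowest first):
  #6: 3@95
  #5: 1@104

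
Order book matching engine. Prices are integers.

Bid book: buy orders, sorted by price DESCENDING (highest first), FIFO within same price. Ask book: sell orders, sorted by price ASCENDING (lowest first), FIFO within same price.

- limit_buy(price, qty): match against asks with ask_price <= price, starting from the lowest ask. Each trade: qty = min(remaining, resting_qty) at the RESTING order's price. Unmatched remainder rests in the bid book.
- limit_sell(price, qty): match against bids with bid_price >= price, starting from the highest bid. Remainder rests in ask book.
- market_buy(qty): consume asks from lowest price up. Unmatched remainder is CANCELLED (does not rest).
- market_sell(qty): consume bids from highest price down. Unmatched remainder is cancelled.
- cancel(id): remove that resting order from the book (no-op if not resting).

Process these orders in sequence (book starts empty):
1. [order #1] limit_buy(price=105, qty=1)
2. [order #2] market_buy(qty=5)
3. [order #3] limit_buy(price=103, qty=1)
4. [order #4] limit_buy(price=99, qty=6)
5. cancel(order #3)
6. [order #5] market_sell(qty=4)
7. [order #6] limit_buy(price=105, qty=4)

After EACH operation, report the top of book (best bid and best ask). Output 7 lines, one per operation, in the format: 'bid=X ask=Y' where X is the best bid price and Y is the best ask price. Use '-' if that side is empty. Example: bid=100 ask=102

After op 1 [order #1] limit_buy(price=105, qty=1): fills=none; bids=[#1:1@105] asks=[-]
After op 2 [order #2] market_buy(qty=5): fills=none; bids=[#1:1@105] asks=[-]
After op 3 [order #3] limit_buy(price=103, qty=1): fills=none; bids=[#1:1@105 #3:1@103] asks=[-]
After op 4 [order #4] limit_buy(price=99, qty=6): fills=none; bids=[#1:1@105 #3:1@103 #4:6@99] asks=[-]
After op 5 cancel(order #3): fills=none; bids=[#1:1@105 #4:6@99] asks=[-]
After op 6 [order #5] market_sell(qty=4): fills=#1x#5:1@105 #4x#5:3@99; bids=[#4:3@99] asks=[-]
After op 7 [order #6] limit_buy(price=105, qty=4): fills=none; bids=[#6:4@105 #4:3@99] asks=[-]

Answer: bid=105 ask=-
bid=105 ask=-
bid=105 ask=-
bid=105 ask=-
bid=105 ask=-
bid=99 ask=-
bid=105 ask=-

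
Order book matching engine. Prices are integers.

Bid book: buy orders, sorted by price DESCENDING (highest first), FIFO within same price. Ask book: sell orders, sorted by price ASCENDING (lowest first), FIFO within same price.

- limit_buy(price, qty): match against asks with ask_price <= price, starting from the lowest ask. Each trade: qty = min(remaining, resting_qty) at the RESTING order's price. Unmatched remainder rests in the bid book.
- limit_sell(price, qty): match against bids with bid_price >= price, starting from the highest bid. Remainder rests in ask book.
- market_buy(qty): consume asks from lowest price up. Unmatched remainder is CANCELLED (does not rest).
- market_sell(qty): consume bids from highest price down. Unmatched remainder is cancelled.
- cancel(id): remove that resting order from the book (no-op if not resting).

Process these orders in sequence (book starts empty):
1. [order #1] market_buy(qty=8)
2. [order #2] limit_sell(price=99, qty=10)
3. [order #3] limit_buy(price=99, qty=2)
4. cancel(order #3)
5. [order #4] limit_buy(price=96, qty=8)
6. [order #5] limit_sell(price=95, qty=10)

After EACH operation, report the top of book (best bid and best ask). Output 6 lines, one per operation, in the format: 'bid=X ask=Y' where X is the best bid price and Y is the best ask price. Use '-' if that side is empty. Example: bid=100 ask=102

After op 1 [order #1] market_buy(qty=8): fills=none; bids=[-] asks=[-]
After op 2 [order #2] limit_sell(price=99, qty=10): fills=none; bids=[-] asks=[#2:10@99]
After op 3 [order #3] limit_buy(price=99, qty=2): fills=#3x#2:2@99; bids=[-] asks=[#2:8@99]
After op 4 cancel(order #3): fills=none; bids=[-] asks=[#2:8@99]
After op 5 [order #4] limit_buy(price=96, qty=8): fills=none; bids=[#4:8@96] asks=[#2:8@99]
After op 6 [order #5] limit_sell(price=95, qty=10): fills=#4x#5:8@96; bids=[-] asks=[#5:2@95 #2:8@99]

Answer: bid=- ask=-
bid=- ask=99
bid=- ask=99
bid=- ask=99
bid=96 ask=99
bid=- ask=95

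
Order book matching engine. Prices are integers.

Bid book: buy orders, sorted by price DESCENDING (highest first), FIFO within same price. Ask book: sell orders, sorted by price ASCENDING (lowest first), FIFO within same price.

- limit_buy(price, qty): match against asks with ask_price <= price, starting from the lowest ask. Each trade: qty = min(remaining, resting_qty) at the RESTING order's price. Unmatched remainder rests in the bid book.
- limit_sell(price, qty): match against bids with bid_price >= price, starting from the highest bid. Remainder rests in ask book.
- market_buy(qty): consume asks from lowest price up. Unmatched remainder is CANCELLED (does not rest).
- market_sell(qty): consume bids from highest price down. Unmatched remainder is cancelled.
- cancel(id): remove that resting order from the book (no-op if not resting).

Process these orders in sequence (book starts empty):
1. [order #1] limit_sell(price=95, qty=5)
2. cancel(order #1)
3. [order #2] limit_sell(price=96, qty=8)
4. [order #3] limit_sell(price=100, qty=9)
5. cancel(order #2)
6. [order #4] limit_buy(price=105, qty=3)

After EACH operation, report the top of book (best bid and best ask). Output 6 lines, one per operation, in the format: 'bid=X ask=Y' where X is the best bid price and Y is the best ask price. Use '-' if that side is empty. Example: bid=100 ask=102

Answer: bid=- ask=95
bid=- ask=-
bid=- ask=96
bid=- ask=96
bid=- ask=100
bid=- ask=100

Derivation:
After op 1 [order #1] limit_sell(price=95, qty=5): fills=none; bids=[-] asks=[#1:5@95]
After op 2 cancel(order #1): fills=none; bids=[-] asks=[-]
After op 3 [order #2] limit_sell(price=96, qty=8): fills=none; bids=[-] asks=[#2:8@96]
After op 4 [order #3] limit_sell(price=100, qty=9): fills=none; bids=[-] asks=[#2:8@96 #3:9@100]
After op 5 cancel(order #2): fills=none; bids=[-] asks=[#3:9@100]
After op 6 [order #4] limit_buy(price=105, qty=3): fills=#4x#3:3@100; bids=[-] asks=[#3:6@100]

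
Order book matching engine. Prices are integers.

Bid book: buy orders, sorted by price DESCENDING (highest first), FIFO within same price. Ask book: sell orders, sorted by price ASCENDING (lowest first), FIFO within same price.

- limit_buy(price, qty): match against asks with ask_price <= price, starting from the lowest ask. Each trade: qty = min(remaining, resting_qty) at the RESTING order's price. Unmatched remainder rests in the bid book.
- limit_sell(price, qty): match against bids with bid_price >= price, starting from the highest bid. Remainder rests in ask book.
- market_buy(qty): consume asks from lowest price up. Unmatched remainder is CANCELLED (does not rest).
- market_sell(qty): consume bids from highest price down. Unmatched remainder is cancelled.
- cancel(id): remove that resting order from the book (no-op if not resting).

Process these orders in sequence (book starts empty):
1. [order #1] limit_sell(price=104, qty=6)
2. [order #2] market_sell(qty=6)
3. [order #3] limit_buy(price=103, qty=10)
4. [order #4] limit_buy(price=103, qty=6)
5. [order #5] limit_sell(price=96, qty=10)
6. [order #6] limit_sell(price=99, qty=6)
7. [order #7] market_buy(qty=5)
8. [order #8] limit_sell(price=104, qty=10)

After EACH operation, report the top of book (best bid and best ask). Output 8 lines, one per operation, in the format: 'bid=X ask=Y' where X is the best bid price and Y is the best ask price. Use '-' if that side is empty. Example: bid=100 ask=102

After op 1 [order #1] limit_sell(price=104, qty=6): fills=none; bids=[-] asks=[#1:6@104]
After op 2 [order #2] market_sell(qty=6): fills=none; bids=[-] asks=[#1:6@104]
After op 3 [order #3] limit_buy(price=103, qty=10): fills=none; bids=[#3:10@103] asks=[#1:6@104]
After op 4 [order #4] limit_buy(price=103, qty=6): fills=none; bids=[#3:10@103 #4:6@103] asks=[#1:6@104]
After op 5 [order #5] limit_sell(price=96, qty=10): fills=#3x#5:10@103; bids=[#4:6@103] asks=[#1:6@104]
After op 6 [order #6] limit_sell(price=99, qty=6): fills=#4x#6:6@103; bids=[-] asks=[#1:6@104]
After op 7 [order #7] market_buy(qty=5): fills=#7x#1:5@104; bids=[-] asks=[#1:1@104]
After op 8 [order #8] limit_sell(price=104, qty=10): fills=none; bids=[-] asks=[#1:1@104 #8:10@104]

Answer: bid=- ask=104
bid=- ask=104
bid=103 ask=104
bid=103 ask=104
bid=103 ask=104
bid=- ask=104
bid=- ask=104
bid=- ask=104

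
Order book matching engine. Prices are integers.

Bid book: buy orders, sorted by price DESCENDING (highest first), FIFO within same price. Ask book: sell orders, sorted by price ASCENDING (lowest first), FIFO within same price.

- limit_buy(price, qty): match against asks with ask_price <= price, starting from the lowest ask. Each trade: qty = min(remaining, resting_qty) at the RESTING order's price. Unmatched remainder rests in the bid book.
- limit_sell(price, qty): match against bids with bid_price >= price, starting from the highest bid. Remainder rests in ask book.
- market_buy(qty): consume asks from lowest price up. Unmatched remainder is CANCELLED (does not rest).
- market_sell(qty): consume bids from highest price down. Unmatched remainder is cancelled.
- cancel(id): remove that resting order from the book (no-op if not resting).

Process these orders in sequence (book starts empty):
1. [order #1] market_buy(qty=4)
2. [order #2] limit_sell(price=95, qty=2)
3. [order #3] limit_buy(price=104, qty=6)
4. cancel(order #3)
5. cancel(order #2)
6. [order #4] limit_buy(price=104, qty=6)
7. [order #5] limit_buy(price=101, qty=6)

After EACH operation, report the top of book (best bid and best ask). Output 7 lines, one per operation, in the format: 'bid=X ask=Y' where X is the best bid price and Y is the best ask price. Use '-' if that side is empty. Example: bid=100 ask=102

After op 1 [order #1] market_buy(qty=4): fills=none; bids=[-] asks=[-]
After op 2 [order #2] limit_sell(price=95, qty=2): fills=none; bids=[-] asks=[#2:2@95]
After op 3 [order #3] limit_buy(price=104, qty=6): fills=#3x#2:2@95; bids=[#3:4@104] asks=[-]
After op 4 cancel(order #3): fills=none; bids=[-] asks=[-]
After op 5 cancel(order #2): fills=none; bids=[-] asks=[-]
After op 6 [order #4] limit_buy(price=104, qty=6): fills=none; bids=[#4:6@104] asks=[-]
After op 7 [order #5] limit_buy(price=101, qty=6): fills=none; bids=[#4:6@104 #5:6@101] asks=[-]

Answer: bid=- ask=-
bid=- ask=95
bid=104 ask=-
bid=- ask=-
bid=- ask=-
bid=104 ask=-
bid=104 ask=-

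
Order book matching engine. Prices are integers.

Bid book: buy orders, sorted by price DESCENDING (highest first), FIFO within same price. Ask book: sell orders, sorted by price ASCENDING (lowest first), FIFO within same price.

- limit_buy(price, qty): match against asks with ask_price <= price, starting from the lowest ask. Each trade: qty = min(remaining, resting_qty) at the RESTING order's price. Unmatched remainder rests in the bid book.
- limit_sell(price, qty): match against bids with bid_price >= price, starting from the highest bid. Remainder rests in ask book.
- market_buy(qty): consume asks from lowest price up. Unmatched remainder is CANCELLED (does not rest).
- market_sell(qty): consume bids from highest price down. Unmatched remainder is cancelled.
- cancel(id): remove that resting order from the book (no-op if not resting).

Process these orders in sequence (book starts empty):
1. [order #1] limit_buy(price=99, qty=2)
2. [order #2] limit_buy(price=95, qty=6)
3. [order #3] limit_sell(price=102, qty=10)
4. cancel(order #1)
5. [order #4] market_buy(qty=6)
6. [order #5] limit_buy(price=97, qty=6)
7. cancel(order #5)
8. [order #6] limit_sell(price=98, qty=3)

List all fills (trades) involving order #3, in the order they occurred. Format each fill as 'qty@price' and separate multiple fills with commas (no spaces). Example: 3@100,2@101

Answer: 6@102

Derivation:
After op 1 [order #1] limit_buy(price=99, qty=2): fills=none; bids=[#1:2@99] asks=[-]
After op 2 [order #2] limit_buy(price=95, qty=6): fills=none; bids=[#1:2@99 #2:6@95] asks=[-]
After op 3 [order #3] limit_sell(price=102, qty=10): fills=none; bids=[#1:2@99 #2:6@95] asks=[#3:10@102]
After op 4 cancel(order #1): fills=none; bids=[#2:6@95] asks=[#3:10@102]
After op 5 [order #4] market_buy(qty=6): fills=#4x#3:6@102; bids=[#2:6@95] asks=[#3:4@102]
After op 6 [order #5] limit_buy(price=97, qty=6): fills=none; bids=[#5:6@97 #2:6@95] asks=[#3:4@102]
After op 7 cancel(order #5): fills=none; bids=[#2:6@95] asks=[#3:4@102]
After op 8 [order #6] limit_sell(price=98, qty=3): fills=none; bids=[#2:6@95] asks=[#6:3@98 #3:4@102]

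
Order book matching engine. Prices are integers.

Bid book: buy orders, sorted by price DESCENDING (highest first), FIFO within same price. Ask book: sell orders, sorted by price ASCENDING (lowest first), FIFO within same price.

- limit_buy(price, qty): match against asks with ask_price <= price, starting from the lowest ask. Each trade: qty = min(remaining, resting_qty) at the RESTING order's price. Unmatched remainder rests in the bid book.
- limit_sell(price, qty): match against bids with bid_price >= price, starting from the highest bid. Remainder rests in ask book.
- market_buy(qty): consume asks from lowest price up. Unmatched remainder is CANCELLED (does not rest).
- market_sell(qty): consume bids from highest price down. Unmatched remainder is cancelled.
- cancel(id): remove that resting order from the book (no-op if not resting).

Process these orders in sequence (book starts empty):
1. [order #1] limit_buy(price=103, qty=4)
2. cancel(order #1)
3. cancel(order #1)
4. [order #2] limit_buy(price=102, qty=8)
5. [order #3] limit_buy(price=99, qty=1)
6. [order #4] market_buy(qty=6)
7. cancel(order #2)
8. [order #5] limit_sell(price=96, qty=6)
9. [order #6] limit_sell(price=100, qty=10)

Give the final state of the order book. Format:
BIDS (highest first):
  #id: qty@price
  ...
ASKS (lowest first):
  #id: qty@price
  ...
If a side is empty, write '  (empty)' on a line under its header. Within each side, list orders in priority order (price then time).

Answer: BIDS (highest first):
  (empty)
ASKS (lowest first):
  #5: 5@96
  #6: 10@100

Derivation:
After op 1 [order #1] limit_buy(price=103, qty=4): fills=none; bids=[#1:4@103] asks=[-]
After op 2 cancel(order #1): fills=none; bids=[-] asks=[-]
After op 3 cancel(order #1): fills=none; bids=[-] asks=[-]
After op 4 [order #2] limit_buy(price=102, qty=8): fills=none; bids=[#2:8@102] asks=[-]
After op 5 [order #3] limit_buy(price=99, qty=1): fills=none; bids=[#2:8@102 #3:1@99] asks=[-]
After op 6 [order #4] market_buy(qty=6): fills=none; bids=[#2:8@102 #3:1@99] asks=[-]
After op 7 cancel(order #2): fills=none; bids=[#3:1@99] asks=[-]
After op 8 [order #5] limit_sell(price=96, qty=6): fills=#3x#5:1@99; bids=[-] asks=[#5:5@96]
After op 9 [order #6] limit_sell(price=100, qty=10): fills=none; bids=[-] asks=[#5:5@96 #6:10@100]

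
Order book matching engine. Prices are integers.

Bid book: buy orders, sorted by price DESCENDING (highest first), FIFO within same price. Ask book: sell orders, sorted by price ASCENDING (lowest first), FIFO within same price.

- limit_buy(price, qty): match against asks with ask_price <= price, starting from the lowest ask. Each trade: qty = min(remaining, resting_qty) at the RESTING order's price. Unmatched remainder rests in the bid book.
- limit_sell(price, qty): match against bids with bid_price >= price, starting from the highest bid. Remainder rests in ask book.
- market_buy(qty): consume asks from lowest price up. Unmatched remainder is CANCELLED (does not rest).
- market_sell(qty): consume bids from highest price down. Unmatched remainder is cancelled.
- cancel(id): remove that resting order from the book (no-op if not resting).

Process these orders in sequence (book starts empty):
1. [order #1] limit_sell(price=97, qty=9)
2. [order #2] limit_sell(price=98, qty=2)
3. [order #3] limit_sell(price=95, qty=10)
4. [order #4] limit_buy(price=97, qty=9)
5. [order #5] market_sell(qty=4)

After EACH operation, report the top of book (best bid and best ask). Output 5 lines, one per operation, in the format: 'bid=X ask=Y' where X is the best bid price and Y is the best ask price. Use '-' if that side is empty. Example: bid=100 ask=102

After op 1 [order #1] limit_sell(price=97, qty=9): fills=none; bids=[-] asks=[#1:9@97]
After op 2 [order #2] limit_sell(price=98, qty=2): fills=none; bids=[-] asks=[#1:9@97 #2:2@98]
After op 3 [order #3] limit_sell(price=95, qty=10): fills=none; bids=[-] asks=[#3:10@95 #1:9@97 #2:2@98]
After op 4 [order #4] limit_buy(price=97, qty=9): fills=#4x#3:9@95; bids=[-] asks=[#3:1@95 #1:9@97 #2:2@98]
After op 5 [order #5] market_sell(qty=4): fills=none; bids=[-] asks=[#3:1@95 #1:9@97 #2:2@98]

Answer: bid=- ask=97
bid=- ask=97
bid=- ask=95
bid=- ask=95
bid=- ask=95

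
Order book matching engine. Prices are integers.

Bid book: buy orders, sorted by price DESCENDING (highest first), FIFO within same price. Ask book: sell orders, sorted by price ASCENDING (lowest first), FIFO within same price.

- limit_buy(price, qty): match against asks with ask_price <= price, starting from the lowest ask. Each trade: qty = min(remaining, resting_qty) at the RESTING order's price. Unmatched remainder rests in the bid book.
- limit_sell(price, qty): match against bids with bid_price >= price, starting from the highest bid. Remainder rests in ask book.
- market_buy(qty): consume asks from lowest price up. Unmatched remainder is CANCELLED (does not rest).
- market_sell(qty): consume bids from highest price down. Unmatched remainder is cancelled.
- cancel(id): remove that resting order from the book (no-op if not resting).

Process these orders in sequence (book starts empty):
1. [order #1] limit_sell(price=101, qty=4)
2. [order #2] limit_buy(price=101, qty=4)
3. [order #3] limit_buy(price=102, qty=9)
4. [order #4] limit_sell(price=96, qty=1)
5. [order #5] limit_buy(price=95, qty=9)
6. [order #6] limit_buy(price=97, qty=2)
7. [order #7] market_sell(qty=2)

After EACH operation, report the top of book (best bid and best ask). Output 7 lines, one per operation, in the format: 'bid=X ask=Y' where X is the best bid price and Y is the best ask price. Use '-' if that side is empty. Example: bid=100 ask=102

Answer: bid=- ask=101
bid=- ask=-
bid=102 ask=-
bid=102 ask=-
bid=102 ask=-
bid=102 ask=-
bid=102 ask=-

Derivation:
After op 1 [order #1] limit_sell(price=101, qty=4): fills=none; bids=[-] asks=[#1:4@101]
After op 2 [order #2] limit_buy(price=101, qty=4): fills=#2x#1:4@101; bids=[-] asks=[-]
After op 3 [order #3] limit_buy(price=102, qty=9): fills=none; bids=[#3:9@102] asks=[-]
After op 4 [order #4] limit_sell(price=96, qty=1): fills=#3x#4:1@102; bids=[#3:8@102] asks=[-]
After op 5 [order #5] limit_buy(price=95, qty=9): fills=none; bids=[#3:8@102 #5:9@95] asks=[-]
After op 6 [order #6] limit_buy(price=97, qty=2): fills=none; bids=[#3:8@102 #6:2@97 #5:9@95] asks=[-]
After op 7 [order #7] market_sell(qty=2): fills=#3x#7:2@102; bids=[#3:6@102 #6:2@97 #5:9@95] asks=[-]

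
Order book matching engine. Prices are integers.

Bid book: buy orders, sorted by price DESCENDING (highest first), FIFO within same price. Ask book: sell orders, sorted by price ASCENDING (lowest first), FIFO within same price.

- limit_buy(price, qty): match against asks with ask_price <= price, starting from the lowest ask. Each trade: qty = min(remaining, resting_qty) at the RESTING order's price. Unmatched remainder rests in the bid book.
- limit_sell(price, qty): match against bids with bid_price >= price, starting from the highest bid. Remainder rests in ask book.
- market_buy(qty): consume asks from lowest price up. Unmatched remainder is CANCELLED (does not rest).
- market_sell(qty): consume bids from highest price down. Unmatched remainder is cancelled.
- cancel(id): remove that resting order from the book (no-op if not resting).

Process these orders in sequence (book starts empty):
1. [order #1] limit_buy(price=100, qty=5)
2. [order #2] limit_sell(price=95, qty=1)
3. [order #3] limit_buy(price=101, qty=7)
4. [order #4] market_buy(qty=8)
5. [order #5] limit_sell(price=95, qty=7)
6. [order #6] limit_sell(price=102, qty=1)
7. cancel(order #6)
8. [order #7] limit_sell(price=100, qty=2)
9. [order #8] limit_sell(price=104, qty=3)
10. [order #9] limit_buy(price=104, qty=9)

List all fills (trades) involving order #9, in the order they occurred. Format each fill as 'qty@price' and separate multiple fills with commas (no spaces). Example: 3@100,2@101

Answer: 3@104

Derivation:
After op 1 [order #1] limit_buy(price=100, qty=5): fills=none; bids=[#1:5@100] asks=[-]
After op 2 [order #2] limit_sell(price=95, qty=1): fills=#1x#2:1@100; bids=[#1:4@100] asks=[-]
After op 3 [order #3] limit_buy(price=101, qty=7): fills=none; bids=[#3:7@101 #1:4@100] asks=[-]
After op 4 [order #4] market_buy(qty=8): fills=none; bids=[#3:7@101 #1:4@100] asks=[-]
After op 5 [order #5] limit_sell(price=95, qty=7): fills=#3x#5:7@101; bids=[#1:4@100] asks=[-]
After op 6 [order #6] limit_sell(price=102, qty=1): fills=none; bids=[#1:4@100] asks=[#6:1@102]
After op 7 cancel(order #6): fills=none; bids=[#1:4@100] asks=[-]
After op 8 [order #7] limit_sell(price=100, qty=2): fills=#1x#7:2@100; bids=[#1:2@100] asks=[-]
After op 9 [order #8] limit_sell(price=104, qty=3): fills=none; bids=[#1:2@100] asks=[#8:3@104]
After op 10 [order #9] limit_buy(price=104, qty=9): fills=#9x#8:3@104; bids=[#9:6@104 #1:2@100] asks=[-]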